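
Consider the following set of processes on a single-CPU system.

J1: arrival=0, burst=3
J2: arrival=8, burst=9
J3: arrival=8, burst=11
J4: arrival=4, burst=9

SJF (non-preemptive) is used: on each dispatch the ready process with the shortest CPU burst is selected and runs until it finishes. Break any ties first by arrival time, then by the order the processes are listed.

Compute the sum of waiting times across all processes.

Timeline: | J1 0-3 | idle 3-4 | J4 4-13 | J2 13-22 | J3 22-33 |
Completion: J1=3  J2=22  J3=33  J4=13
Waiting = turnaround − burst: J1=0, J2=5, J3=14, J4=0
Total waiting = 0 + 5 + 14 + 0 = 19

19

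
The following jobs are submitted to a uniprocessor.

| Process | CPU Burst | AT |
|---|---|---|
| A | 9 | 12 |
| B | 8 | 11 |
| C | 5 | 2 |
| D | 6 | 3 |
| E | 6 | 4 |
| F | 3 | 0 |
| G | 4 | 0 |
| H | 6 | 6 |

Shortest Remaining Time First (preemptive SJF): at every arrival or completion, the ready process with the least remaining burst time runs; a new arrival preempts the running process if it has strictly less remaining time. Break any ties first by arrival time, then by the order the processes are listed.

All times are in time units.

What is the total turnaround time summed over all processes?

141

Gantt: | F 0-3 | G 3-7 | C 7-12 | D 12-18 | E 18-24 | H 24-30 | B 30-38 | A 38-47 |
Completion: A=47  B=38  C=12  D=18  E=24  F=3  G=7  H=30
Turnaround = completion − arrival: A=35, B=27, C=10, D=15, E=20, F=3, G=7, H=24
Total turnaround = 35 + 27 + 10 + 15 + 20 + 3 + 7 + 24 = 141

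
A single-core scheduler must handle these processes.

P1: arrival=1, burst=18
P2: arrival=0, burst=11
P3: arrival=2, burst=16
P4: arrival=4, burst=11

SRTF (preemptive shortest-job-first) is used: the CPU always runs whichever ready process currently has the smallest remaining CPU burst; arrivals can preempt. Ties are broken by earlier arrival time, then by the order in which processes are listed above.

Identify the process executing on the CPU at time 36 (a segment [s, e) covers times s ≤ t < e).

Schedule: | P2 0-11 | P4 11-22 | P3 22-38 | P1 38-56 |
Completion: P1=56  P2=11  P3=38  P4=22
Turnaround (C−A): P1=55  P2=11  P3=36  P4=18

P3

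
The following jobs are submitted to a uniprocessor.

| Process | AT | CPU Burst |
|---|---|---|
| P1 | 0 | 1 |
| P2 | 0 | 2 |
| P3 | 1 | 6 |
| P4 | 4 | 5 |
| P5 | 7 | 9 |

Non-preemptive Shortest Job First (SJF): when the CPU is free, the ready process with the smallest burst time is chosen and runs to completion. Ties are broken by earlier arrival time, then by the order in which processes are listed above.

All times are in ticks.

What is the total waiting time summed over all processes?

15

Gantt: | P1 0-1 | P2 1-3 | P3 3-9 | P4 9-14 | P5 14-23 |
Completion: P1=1  P2=3  P3=9  P4=14  P5=23
Waiting = turnaround − burst: P1=0, P2=1, P3=2, P4=5, P5=7
Total waiting = 0 + 1 + 2 + 5 + 7 = 15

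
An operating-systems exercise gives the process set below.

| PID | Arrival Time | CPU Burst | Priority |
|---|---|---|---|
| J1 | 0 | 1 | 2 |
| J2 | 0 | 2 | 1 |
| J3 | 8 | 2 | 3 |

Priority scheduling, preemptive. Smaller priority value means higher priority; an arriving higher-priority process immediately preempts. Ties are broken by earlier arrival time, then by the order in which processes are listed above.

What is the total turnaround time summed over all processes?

Schedule: | J2 0-2 | J1 2-3 | idle 3-8 | J3 8-10 |
Completion: J1=3  J2=2  J3=10
Turnaround = completion − arrival: J1=3, J2=2, J3=2
Total turnaround = 3 + 2 + 2 = 7

7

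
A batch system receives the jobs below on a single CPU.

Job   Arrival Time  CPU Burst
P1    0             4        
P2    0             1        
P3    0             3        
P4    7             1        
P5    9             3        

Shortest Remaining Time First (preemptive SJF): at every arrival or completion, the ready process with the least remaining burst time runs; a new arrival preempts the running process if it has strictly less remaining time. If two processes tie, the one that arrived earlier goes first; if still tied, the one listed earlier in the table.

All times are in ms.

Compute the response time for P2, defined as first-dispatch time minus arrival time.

Timeline: | P2 0-1 | P3 1-4 | P1 4-8 | P4 8-9 | P5 9-12 |
Completion: P1=8  P2=1  P3=4  P4=9  P5=12
Turnaround (C−A): P1=8  P2=1  P3=4  P4=2  P5=3
Response(P2) = first start − arrival = 0 − 0 = 0

0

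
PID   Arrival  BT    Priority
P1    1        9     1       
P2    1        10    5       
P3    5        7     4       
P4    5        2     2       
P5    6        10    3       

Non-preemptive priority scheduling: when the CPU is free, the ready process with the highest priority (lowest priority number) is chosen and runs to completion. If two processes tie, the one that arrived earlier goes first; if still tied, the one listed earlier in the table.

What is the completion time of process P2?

Timeline: | idle 0-1 | P1 1-10 | P4 10-12 | P5 12-22 | P3 22-29 | P2 29-39 |
Completion: P1=10  P2=39  P3=29  P4=12  P5=22
Turnaround (C−A): P1=9  P2=38  P3=24  P4=7  P5=16

39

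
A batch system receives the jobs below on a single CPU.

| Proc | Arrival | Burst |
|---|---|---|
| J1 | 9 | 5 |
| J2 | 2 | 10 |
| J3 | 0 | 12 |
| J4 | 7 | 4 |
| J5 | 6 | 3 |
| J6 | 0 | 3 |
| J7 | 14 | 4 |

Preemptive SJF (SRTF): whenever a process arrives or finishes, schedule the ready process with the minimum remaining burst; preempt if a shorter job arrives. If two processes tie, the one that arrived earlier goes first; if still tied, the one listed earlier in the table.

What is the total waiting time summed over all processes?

56

Timeline: | J6 0-3 | J2 3-6 | J5 6-9 | J4 9-13 | J1 13-18 | J7 18-22 | J2 22-29 | J3 29-41 |
Completion: J1=18  J2=29  J3=41  J4=13  J5=9  J6=3  J7=22
Waiting = turnaround − burst: J1=4, J2=17, J3=29, J4=2, J5=0, J6=0, J7=4
Total waiting = 4 + 17 + 29 + 2 + 0 + 0 + 4 = 56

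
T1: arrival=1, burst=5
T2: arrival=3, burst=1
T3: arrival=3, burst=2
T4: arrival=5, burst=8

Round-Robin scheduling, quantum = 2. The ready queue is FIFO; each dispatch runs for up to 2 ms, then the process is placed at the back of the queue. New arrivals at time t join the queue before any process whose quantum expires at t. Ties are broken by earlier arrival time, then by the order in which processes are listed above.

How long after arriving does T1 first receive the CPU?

Gantt: | idle 0-1 | T1 1-3 | T2 3-4 | T3 4-6 | T1 6-8 | T4 8-10 | T1 10-11 | T4 11-17 |
Completion: T1=11  T2=4  T3=6  T4=17
Turnaround (C−A): T1=10  T2=1  T3=3  T4=12
Response(T1) = first start − arrival = 1 − 1 = 0

0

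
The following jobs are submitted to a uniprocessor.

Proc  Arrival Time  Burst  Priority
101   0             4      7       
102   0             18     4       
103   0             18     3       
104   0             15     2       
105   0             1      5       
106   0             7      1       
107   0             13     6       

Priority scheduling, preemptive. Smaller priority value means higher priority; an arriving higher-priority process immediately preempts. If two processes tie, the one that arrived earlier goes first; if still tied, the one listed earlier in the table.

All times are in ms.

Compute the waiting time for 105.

58

Schedule: | 106 0-7 | 104 7-22 | 103 22-40 | 102 40-58 | 105 58-59 | 107 59-72 | 101 72-76 |
Completion: 101=76  102=58  103=40  104=22  105=59  106=7  107=72
Turnaround (C−A): 101=76  102=58  103=40  104=22  105=59  106=7  107=72
Waiting(105) = turnaround − burst = 59 − 1 = 58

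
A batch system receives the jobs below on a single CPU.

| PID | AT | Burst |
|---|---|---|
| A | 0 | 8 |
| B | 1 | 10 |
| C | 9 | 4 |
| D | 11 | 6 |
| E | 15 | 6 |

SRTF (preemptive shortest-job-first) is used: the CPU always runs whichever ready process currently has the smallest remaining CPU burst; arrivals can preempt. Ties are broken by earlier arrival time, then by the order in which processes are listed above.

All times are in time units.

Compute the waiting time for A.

Gantt: | A 0-8 | B 8-9 | C 9-13 | D 13-19 | E 19-25 | B 25-34 |
Completion: A=8  B=34  C=13  D=19  E=25
Turnaround (C−A): A=8  B=33  C=4  D=8  E=10
Waiting(A) = turnaround − burst = 8 − 8 = 0

0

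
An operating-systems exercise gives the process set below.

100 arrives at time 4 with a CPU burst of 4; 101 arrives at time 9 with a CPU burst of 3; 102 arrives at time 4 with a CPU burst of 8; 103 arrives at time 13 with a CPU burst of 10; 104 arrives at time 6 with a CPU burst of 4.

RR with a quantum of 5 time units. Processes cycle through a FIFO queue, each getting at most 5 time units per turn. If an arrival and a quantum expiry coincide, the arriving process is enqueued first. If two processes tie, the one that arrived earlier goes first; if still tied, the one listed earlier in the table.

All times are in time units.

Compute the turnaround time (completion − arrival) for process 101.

11

Schedule: | idle 0-4 | 100 4-8 | 102 8-13 | 104 13-17 | 101 17-20 | 103 20-25 | 102 25-28 | 103 28-33 |
Completion: 100=8  101=20  102=28  103=33  104=17
Turnaround(101) = completion − arrival = 20 − 9 = 11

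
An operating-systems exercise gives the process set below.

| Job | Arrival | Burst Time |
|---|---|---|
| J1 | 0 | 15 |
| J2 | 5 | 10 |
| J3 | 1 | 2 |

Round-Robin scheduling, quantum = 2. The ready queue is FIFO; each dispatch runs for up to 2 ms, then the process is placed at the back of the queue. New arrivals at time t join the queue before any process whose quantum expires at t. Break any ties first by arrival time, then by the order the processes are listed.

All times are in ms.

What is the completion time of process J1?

Gantt: | J1 0-2 | J3 2-4 | J1 4-6 | J2 6-8 | J1 8-10 | J2 10-12 | J1 12-14 | J2 14-16 | J1 16-18 | J2 18-20 | J1 20-22 | J2 22-24 | J1 24-27 |
Completion: J1=27  J2=24  J3=4
Turnaround (C−A): J1=27  J2=19  J3=3

27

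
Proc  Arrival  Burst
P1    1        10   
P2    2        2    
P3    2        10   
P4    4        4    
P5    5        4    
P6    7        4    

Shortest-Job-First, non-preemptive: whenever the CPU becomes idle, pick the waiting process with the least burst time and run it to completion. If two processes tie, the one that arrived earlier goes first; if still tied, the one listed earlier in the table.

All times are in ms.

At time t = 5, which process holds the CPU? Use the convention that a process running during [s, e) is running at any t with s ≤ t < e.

Schedule: | idle 0-1 | P1 1-11 | P2 11-13 | P4 13-17 | P5 17-21 | P6 21-25 | P3 25-35 |
Completion: P1=11  P2=13  P3=35  P4=17  P5=21  P6=25

P1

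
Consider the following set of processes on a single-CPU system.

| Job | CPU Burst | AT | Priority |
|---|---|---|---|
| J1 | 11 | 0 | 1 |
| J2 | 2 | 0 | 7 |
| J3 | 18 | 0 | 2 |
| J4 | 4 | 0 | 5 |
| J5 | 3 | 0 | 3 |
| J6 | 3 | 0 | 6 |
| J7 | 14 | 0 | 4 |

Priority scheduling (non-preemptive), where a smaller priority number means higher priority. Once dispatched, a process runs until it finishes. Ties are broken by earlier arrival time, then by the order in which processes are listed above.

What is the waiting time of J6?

Gantt: | J1 0-11 | J3 11-29 | J5 29-32 | J7 32-46 | J4 46-50 | J6 50-53 | J2 53-55 |
Completion: J1=11  J2=55  J3=29  J4=50  J5=32  J6=53  J7=46
Turnaround (C−A): J1=11  J2=55  J3=29  J4=50  J5=32  J6=53  J7=46
Waiting(J6) = turnaround − burst = 53 − 3 = 50

50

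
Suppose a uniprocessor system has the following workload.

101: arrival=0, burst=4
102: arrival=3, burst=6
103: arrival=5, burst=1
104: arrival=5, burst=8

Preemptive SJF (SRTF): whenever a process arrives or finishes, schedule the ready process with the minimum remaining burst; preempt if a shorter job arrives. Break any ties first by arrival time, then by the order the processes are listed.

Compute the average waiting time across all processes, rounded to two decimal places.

Timeline: | 101 0-4 | 102 4-5 | 103 5-6 | 102 6-11 | 104 11-19 |
Completion: 101=4  102=11  103=6  104=19
Turnaround (C−A): 101=4  102=8  103=1  104=14
Waiting times: 101=0, 102=2, 103=0, 104=6
Average waiting = (0+2+0+6) / 4 = 8/4 = 2.00

2.00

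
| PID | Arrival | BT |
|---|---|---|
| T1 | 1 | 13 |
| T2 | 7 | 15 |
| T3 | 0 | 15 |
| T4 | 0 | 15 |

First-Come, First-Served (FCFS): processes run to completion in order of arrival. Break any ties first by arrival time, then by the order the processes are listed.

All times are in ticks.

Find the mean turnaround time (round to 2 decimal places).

Gantt: | T3 0-15 | T4 15-30 | T1 30-43 | T2 43-58 |
Completion: T1=43  T2=58  T3=15  T4=30
Turnaround (C−A): T1=42  T2=51  T3=15  T4=30
Turnaround times: T1=42, T2=51, T3=15, T4=30
Average turnaround = (42+51+15+30) / 4 = 138/4 = 34.50

34.50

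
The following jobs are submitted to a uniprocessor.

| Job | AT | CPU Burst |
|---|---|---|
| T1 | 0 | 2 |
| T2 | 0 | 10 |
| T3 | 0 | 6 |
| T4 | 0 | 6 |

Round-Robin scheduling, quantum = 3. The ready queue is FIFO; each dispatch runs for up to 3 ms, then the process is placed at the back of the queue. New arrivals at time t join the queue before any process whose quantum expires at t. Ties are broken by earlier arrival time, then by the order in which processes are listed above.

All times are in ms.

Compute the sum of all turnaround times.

Schedule: | T1 0-2 | T2 2-5 | T3 5-8 | T4 8-11 | T2 11-14 | T3 14-17 | T4 17-20 | T2 20-24 |
Completion: T1=2  T2=24  T3=17  T4=20
Turnaround = completion − arrival: T1=2, T2=24, T3=17, T4=20
Total turnaround = 2 + 24 + 17 + 20 = 63

63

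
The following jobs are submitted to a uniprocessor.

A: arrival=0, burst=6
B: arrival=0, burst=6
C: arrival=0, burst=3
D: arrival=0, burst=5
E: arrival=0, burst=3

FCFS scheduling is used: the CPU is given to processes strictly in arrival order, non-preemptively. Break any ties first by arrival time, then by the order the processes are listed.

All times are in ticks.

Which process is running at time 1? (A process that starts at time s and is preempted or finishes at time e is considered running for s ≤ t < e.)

Schedule: | A 0-6 | B 6-12 | C 12-15 | D 15-20 | E 20-23 |
Completion: A=6  B=12  C=15  D=20  E=23
Turnaround (C−A): A=6  B=12  C=15  D=20  E=23

A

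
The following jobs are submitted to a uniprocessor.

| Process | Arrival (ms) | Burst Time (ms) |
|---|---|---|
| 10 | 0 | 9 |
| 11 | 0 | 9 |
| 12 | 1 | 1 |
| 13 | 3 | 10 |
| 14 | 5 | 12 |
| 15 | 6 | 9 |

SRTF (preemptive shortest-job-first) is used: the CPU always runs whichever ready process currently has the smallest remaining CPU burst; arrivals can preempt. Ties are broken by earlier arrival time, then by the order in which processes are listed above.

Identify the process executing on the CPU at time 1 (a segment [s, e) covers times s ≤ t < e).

12

Timeline: | 10 0-1 | 12 1-2 | 10 2-10 | 11 10-19 | 15 19-28 | 13 28-38 | 14 38-50 |
Completion: 10=10  11=19  12=2  13=38  14=50  15=28
Turnaround (C−A): 10=10  11=19  12=1  13=35  14=45  15=22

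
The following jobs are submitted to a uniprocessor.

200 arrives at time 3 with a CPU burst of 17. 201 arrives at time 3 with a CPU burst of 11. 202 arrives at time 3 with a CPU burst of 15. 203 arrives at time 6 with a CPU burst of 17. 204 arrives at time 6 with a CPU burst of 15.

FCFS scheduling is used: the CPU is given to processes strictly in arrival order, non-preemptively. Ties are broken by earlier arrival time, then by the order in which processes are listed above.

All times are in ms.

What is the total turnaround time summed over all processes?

Gantt: | idle 0-3 | 200 3-20 | 201 20-31 | 202 31-46 | 203 46-63 | 204 63-78 |
Completion: 200=20  201=31  202=46  203=63  204=78
Turnaround (C−A): 200=17  201=28  202=43  203=57  204=72
Turnaround = completion − arrival: 200=17, 201=28, 202=43, 203=57, 204=72
Total turnaround = 17 + 28 + 43 + 57 + 72 = 217

217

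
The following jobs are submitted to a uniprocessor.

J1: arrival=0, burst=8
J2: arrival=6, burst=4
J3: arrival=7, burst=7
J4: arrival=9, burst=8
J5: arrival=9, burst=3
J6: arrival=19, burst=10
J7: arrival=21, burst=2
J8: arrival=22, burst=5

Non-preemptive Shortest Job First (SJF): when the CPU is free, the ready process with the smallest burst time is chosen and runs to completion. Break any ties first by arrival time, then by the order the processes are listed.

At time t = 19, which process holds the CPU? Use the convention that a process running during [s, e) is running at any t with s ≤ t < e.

Timeline: | J1 0-8 | J2 8-12 | J5 12-15 | J3 15-22 | J7 22-24 | J8 24-29 | J4 29-37 | J6 37-47 |
Completion: J1=8  J2=12  J3=22  J4=37  J5=15  J6=47  J7=24  J8=29
Turnaround (C−A): J1=8  J2=6  J3=15  J4=28  J5=6  J6=28  J7=3  J8=7

J3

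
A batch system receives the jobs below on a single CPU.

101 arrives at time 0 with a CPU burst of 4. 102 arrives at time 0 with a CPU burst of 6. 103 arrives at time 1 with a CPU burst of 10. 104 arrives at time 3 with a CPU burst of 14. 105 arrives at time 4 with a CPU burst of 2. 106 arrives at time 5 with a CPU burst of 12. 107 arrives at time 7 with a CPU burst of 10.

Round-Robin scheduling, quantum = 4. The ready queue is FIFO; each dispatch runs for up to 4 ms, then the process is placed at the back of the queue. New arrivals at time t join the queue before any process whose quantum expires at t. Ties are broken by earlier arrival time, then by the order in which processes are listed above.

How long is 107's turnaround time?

49

Timeline: | 101 0-4 | 102 4-8 | 103 8-12 | 104 12-16 | 105 16-18 | 106 18-22 | 107 22-26 | 102 26-28 | 103 28-32 | 104 32-36 | 106 36-40 | 107 40-44 | 103 44-46 | 104 46-50 | 106 50-54 | 107 54-56 | 104 56-58 |
Completion: 101=4  102=28  103=46  104=58  105=18  106=54  107=56
Turnaround(107) = completion − arrival = 56 − 7 = 49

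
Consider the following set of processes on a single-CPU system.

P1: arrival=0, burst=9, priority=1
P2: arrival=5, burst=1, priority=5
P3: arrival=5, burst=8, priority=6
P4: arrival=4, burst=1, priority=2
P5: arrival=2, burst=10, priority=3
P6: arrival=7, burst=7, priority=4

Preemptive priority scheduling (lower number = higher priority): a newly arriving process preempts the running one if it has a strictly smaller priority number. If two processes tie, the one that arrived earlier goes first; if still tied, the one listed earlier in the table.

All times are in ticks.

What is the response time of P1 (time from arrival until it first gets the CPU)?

0

Timeline: | P1 0-9 | P4 9-10 | P5 10-20 | P6 20-27 | P2 27-28 | P3 28-36 |
Completion: P1=9  P2=28  P3=36  P4=10  P5=20  P6=27
Turnaround (C−A): P1=9  P2=23  P3=31  P4=6  P5=18  P6=20
Response(P1) = first start − arrival = 0 − 0 = 0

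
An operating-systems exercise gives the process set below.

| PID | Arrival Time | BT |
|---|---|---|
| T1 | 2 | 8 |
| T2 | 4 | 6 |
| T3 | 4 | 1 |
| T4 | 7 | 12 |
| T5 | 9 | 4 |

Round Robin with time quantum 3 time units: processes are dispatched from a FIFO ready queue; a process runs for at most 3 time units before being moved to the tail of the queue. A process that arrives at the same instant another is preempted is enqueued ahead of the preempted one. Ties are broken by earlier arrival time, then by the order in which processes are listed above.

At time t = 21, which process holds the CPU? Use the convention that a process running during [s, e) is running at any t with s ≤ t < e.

T1

Schedule: | idle 0-2 | T1 2-5 | T2 5-8 | T3 8-9 | T1 9-12 | T4 12-15 | T2 15-18 | T5 18-21 | T1 21-23 | T4 23-26 | T5 26-27 | T4 27-33 |
Completion: T1=23  T2=18  T3=9  T4=33  T5=27
Turnaround (C−A): T1=21  T2=14  T3=5  T4=26  T5=18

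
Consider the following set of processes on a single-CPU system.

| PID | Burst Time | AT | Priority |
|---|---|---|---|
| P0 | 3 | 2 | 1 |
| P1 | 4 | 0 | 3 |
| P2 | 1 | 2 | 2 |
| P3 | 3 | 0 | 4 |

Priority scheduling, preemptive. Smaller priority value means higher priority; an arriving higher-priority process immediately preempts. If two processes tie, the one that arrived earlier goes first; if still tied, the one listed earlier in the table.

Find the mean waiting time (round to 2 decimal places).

3.75

Gantt: | P1 0-2 | P0 2-5 | P2 5-6 | P1 6-8 | P3 8-11 |
Completion: P0=5  P1=8  P2=6  P3=11
Waiting times: P0=0, P1=4, P2=3, P3=8
Average waiting = (0+4+3+8) / 4 = 15/4 = 3.75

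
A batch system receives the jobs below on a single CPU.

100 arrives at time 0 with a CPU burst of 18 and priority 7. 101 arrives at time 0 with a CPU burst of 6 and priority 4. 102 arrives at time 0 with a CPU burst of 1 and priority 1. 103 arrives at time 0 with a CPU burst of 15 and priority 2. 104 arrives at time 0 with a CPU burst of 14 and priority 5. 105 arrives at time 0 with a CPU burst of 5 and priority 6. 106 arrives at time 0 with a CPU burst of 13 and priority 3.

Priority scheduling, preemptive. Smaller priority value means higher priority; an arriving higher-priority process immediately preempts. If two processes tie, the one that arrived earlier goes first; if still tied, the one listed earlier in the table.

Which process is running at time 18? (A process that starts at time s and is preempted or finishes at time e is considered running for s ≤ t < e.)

106

Timeline: | 102 0-1 | 103 1-16 | 106 16-29 | 101 29-35 | 104 35-49 | 105 49-54 | 100 54-72 |
Completion: 100=72  101=35  102=1  103=16  104=49  105=54  106=29
Turnaround (C−A): 100=72  101=35  102=1  103=16  104=49  105=54  106=29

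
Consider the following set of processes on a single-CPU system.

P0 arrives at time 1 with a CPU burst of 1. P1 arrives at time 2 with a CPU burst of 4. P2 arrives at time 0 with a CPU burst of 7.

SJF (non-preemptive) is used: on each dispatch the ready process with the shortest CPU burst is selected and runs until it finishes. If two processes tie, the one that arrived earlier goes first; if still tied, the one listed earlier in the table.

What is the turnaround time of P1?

Schedule: | P2 0-7 | P0 7-8 | P1 8-12 |
Completion: P0=8  P1=12  P2=7
Turnaround (C−A): P0=7  P1=10  P2=7
Turnaround(P1) = completion − arrival = 12 − 2 = 10

10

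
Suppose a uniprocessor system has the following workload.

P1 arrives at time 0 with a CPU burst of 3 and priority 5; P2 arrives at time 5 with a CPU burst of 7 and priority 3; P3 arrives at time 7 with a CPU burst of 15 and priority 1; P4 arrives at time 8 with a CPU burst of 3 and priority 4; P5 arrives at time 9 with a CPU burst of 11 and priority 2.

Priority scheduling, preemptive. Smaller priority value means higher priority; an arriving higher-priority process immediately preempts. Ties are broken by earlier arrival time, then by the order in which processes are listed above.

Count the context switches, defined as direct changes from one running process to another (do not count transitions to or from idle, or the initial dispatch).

Schedule: | P1 0-3 | idle 3-5 | P2 5-7 | P3 7-22 | P5 22-33 | P2 33-38 | P4 38-41 |
Completion: P1=3  P2=38  P3=22  P4=41  P5=33

4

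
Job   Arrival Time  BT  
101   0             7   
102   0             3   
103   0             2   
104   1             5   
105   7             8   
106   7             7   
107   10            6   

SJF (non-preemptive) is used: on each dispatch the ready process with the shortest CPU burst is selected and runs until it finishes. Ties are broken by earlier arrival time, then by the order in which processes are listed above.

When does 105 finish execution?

Schedule: | 103 0-2 | 102 2-5 | 104 5-10 | 107 10-16 | 101 16-23 | 106 23-30 | 105 30-38 |
Completion: 101=23  102=5  103=2  104=10  105=38  106=30  107=16
Turnaround (C−A): 101=23  102=5  103=2  104=9  105=31  106=23  107=6

38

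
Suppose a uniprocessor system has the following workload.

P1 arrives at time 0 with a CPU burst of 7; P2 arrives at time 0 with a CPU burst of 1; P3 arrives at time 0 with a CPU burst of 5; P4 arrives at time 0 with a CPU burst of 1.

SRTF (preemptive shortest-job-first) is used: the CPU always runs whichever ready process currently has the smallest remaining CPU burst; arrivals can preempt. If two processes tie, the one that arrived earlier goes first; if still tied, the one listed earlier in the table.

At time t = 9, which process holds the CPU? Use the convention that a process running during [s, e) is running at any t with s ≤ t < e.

Gantt: | P2 0-1 | P4 1-2 | P3 2-7 | P1 7-14 |
Completion: P1=14  P2=1  P3=7  P4=2

P1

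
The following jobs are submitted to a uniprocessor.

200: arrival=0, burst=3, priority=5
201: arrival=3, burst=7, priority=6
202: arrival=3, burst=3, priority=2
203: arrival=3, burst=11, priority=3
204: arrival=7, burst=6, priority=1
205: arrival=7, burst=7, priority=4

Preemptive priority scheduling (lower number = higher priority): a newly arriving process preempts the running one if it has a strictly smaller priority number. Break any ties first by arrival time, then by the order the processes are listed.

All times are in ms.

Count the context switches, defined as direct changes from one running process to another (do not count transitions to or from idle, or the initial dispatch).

Timeline: | 200 0-3 | 202 3-6 | 203 6-7 | 204 7-13 | 203 13-23 | 205 23-30 | 201 30-37 |
Completion: 200=3  201=37  202=6  203=23  204=13  205=30

6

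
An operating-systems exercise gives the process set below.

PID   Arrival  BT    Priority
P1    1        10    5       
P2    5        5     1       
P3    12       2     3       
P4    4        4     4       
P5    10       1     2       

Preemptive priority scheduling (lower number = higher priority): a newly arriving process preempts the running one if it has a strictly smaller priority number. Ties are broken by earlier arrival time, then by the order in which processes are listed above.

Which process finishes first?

P2

Gantt: | idle 0-1 | P1 1-4 | P4 4-5 | P2 5-10 | P5 10-11 | P4 11-12 | P3 12-14 | P4 14-16 | P1 16-23 |
Completion: P1=23  P2=10  P3=14  P4=16  P5=11
Finish order: P2 → P5 → P3 → P4 → P1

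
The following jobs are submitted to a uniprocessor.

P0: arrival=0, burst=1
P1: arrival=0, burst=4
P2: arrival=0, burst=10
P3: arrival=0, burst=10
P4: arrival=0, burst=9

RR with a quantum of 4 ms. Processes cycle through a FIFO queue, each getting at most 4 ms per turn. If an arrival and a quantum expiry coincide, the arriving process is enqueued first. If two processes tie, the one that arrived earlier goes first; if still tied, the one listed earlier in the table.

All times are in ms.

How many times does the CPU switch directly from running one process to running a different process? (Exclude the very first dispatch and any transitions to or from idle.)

Timeline: | P0 0-1 | P1 1-5 | P2 5-9 | P3 9-13 | P4 13-17 | P2 17-21 | P3 21-25 | P4 25-29 | P2 29-31 | P3 31-33 | P4 33-34 |
Completion: P0=1  P1=5  P2=31  P3=33  P4=34

10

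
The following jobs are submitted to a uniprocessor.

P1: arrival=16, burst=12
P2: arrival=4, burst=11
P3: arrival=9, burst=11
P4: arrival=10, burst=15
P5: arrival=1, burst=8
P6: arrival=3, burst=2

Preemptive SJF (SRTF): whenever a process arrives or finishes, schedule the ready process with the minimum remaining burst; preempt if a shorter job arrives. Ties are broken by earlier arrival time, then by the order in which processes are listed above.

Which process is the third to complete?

Timeline: | idle 0-1 | P5 1-3 | P6 3-5 | P5 5-11 | P2 11-22 | P3 22-33 | P1 33-45 | P4 45-60 |
Completion: P1=45  P2=22  P3=33  P4=60  P5=11  P6=5
Turnaround (C−A): P1=29  P2=18  P3=24  P4=50  P5=10  P6=2
Finish order: P6 → P5 → P2 → P3 → P1 → P4

P2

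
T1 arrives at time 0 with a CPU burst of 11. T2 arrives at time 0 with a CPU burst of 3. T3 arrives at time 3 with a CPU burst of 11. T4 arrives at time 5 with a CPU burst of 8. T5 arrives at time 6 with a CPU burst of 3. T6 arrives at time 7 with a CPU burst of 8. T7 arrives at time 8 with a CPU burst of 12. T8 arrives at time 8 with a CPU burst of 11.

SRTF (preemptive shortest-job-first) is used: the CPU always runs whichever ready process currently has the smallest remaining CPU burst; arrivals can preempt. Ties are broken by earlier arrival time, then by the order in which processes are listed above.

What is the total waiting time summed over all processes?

Timeline: | T2 0-3 | T1 3-5 | T4 5-6 | T5 6-9 | T4 9-16 | T6 16-24 | T1 24-33 | T3 33-44 | T8 44-55 | T7 55-67 |
Completion: T1=33  T2=3  T3=44  T4=16  T5=9  T6=24  T7=67  T8=55
Turnaround (C−A): T1=33  T2=3  T3=41  T4=11  T5=3  T6=17  T7=59  T8=47
Waiting = turnaround − burst: T1=22, T2=0, T3=30, T4=3, T5=0, T6=9, T7=47, T8=36
Total waiting = 22 + 0 + 30 + 3 + 0 + 9 + 47 + 36 = 147

147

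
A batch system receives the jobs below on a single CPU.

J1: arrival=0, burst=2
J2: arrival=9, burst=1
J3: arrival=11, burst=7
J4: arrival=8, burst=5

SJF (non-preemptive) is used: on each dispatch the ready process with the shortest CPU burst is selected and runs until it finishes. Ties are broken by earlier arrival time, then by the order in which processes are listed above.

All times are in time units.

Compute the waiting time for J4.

0

Schedule: | J1 0-2 | idle 2-8 | J4 8-13 | J2 13-14 | J3 14-21 |
Completion: J1=2  J2=14  J3=21  J4=13
Turnaround (C−A): J1=2  J2=5  J3=10  J4=5
Waiting(J4) = turnaround − burst = 5 − 5 = 0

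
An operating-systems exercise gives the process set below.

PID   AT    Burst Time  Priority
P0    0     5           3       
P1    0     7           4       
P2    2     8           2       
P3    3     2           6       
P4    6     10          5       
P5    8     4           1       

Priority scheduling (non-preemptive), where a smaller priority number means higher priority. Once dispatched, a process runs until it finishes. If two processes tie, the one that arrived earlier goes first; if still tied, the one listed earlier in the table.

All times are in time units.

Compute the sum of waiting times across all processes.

Schedule: | P0 0-5 | P2 5-13 | P5 13-17 | P1 17-24 | P4 24-34 | P3 34-36 |
Completion: P0=5  P1=24  P2=13  P3=36  P4=34  P5=17
Waiting = turnaround − burst: P0=0, P1=17, P2=3, P3=31, P4=18, P5=5
Total waiting = 0 + 17 + 3 + 31 + 18 + 5 = 74

74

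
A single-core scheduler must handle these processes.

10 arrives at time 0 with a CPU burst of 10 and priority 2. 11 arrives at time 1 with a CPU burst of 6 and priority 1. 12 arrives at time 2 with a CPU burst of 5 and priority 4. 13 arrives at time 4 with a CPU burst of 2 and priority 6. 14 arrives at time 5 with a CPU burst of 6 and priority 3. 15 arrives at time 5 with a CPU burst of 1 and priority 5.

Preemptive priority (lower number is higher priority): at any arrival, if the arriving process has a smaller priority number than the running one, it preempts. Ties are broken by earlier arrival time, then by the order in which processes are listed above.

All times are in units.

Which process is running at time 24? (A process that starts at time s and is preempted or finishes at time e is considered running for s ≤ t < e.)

12

Gantt: | 10 0-1 | 11 1-7 | 10 7-16 | 14 16-22 | 12 22-27 | 15 27-28 | 13 28-30 |
Completion: 10=16  11=7  12=27  13=30  14=22  15=28
Turnaround (C−A): 10=16  11=6  12=25  13=26  14=17  15=23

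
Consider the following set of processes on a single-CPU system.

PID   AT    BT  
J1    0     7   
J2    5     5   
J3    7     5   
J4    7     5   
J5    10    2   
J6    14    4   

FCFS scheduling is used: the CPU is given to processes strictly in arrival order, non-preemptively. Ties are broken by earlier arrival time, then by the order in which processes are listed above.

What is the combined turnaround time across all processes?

67

Gantt: | J1 0-7 | J2 7-12 | J3 12-17 | J4 17-22 | J5 22-24 | J6 24-28 |
Completion: J1=7  J2=12  J3=17  J4=22  J5=24  J6=28
Turnaround (C−A): J1=7  J2=7  J3=10  J4=15  J5=14  J6=14
Turnaround = completion − arrival: J1=7, J2=7, J3=10, J4=15, J5=14, J6=14
Total turnaround = 7 + 7 + 10 + 15 + 14 + 14 = 67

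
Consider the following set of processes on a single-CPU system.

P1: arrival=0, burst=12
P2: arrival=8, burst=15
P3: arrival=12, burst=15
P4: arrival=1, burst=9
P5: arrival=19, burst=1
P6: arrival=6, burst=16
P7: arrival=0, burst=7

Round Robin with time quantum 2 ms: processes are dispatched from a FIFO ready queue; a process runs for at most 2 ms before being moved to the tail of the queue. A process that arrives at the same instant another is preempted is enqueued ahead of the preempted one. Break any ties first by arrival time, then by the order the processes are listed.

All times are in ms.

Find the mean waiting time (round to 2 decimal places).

Timeline: | P1 0-2 | P7 2-4 | P4 4-6 | P1 6-8 | P7 8-10 | P6 10-12 | P4 12-14 | P2 14-16 | P1 16-18 | P7 18-20 | P3 20-22 | P6 22-24 | P4 24-26 | P2 26-28 | P1 28-30 | P5 30-31 | P7 31-32 | P3 32-34 | P6 34-36 | P4 36-38 | P2 38-40 | P1 40-42 | P3 42-44 | P6 44-46 | P4 46-47 | P2 47-49 | P1 49-51 | P3 51-53 | P6 53-55 | P2 55-57 | P3 57-59 | P6 59-61 | P2 61-63 | P3 63-65 | P6 65-67 | P2 67-69 | P3 69-71 | P6 71-73 | P2 73-74 | P3 74-75 |
Completion: P1=51  P2=74  P3=75  P4=47  P5=31  P6=73  P7=32
Turnaround (C−A): P1=51  P2=66  P3=63  P4=46  P5=12  P6=67  P7=32
Waiting times: P1=39, P2=51, P3=48, P4=37, P5=11, P6=51, P7=25
Average waiting = (39+51+48+37+11+51+25) / 7 = 262/7 = 37.43

37.43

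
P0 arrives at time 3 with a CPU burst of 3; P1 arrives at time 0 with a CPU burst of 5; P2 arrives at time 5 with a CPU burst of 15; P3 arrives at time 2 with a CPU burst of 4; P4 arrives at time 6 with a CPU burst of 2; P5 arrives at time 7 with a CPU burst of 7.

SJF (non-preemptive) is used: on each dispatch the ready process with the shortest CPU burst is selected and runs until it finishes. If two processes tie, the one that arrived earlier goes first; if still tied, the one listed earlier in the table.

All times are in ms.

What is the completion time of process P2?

36

Timeline: | P1 0-5 | P0 5-8 | P4 8-10 | P3 10-14 | P5 14-21 | P2 21-36 |
Completion: P0=8  P1=5  P2=36  P3=14  P4=10  P5=21
Turnaround (C−A): P0=5  P1=5  P2=31  P3=12  P4=4  P5=14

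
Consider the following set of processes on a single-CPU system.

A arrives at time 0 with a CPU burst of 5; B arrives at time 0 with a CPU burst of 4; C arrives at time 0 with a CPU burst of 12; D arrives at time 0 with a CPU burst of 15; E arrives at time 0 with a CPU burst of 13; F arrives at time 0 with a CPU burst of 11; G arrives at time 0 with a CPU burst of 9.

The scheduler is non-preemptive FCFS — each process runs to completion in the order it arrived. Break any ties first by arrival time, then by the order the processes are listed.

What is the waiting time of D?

Gantt: | A 0-5 | B 5-9 | C 9-21 | D 21-36 | E 36-49 | F 49-60 | G 60-69 |
Completion: A=5  B=9  C=21  D=36  E=49  F=60  G=69
Waiting(D) = turnaround − burst = 36 − 15 = 21

21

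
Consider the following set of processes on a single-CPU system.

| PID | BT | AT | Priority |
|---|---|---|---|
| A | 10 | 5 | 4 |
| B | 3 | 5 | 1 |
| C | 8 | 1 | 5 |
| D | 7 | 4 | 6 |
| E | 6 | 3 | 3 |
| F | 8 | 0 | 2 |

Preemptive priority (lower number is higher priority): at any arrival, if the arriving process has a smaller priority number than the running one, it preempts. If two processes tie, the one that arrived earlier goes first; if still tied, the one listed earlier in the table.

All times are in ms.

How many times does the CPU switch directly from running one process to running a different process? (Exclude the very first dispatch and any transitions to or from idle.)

6

Gantt: | F 0-5 | B 5-8 | F 8-11 | E 11-17 | A 17-27 | C 27-35 | D 35-42 |
Completion: A=27  B=8  C=35  D=42  E=17  F=11
Turnaround (C−A): A=22  B=3  C=34  D=38  E=14  F=11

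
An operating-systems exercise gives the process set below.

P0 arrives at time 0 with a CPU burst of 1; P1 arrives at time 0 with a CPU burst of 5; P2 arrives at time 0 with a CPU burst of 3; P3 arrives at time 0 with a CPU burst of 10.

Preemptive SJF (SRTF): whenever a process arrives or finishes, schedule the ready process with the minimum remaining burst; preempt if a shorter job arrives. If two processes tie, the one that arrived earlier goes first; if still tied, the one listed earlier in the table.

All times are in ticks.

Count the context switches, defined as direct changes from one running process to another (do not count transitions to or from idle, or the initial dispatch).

3

Schedule: | P0 0-1 | P2 1-4 | P1 4-9 | P3 9-19 |
Completion: P0=1  P1=9  P2=4  P3=19
Turnaround (C−A): P0=1  P1=9  P2=4  P3=19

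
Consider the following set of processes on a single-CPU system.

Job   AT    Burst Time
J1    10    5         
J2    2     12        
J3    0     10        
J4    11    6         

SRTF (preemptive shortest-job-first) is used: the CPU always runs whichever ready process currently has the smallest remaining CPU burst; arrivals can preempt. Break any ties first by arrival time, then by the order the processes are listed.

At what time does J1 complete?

15

Gantt: | J3 0-10 | J1 10-15 | J4 15-21 | J2 21-33 |
Completion: J1=15  J2=33  J3=10  J4=21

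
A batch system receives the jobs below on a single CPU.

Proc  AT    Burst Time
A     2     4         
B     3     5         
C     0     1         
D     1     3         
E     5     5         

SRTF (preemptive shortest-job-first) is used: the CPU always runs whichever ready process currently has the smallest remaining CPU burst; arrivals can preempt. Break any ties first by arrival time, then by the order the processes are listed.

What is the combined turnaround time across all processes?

Timeline: | C 0-1 | D 1-4 | A 4-8 | B 8-13 | E 13-18 |
Completion: A=8  B=13  C=1  D=4  E=18
Turnaround = completion − arrival: A=6, B=10, C=1, D=3, E=13
Total turnaround = 6 + 10 + 1 + 3 + 13 = 33

33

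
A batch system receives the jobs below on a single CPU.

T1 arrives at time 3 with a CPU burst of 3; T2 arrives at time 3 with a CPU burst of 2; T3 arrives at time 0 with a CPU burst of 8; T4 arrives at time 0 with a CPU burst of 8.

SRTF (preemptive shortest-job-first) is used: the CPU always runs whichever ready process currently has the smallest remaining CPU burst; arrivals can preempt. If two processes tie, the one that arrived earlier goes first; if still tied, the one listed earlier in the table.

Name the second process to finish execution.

Gantt: | T3 0-3 | T2 3-5 | T1 5-8 | T3 8-13 | T4 13-21 |
Completion: T1=8  T2=5  T3=13  T4=21
Finish order: T2 → T1 → T3 → T4

T1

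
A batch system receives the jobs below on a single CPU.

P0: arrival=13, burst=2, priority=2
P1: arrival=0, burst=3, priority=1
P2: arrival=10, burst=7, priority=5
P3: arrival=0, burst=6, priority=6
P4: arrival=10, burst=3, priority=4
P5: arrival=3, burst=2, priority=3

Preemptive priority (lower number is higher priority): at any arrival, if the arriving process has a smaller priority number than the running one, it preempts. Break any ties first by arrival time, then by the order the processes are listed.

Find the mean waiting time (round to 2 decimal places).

3.67

Gantt: | P1 0-3 | P5 3-5 | P3 5-10 | P4 10-13 | P0 13-15 | P2 15-22 | P3 22-23 |
Completion: P0=15  P1=3  P2=22  P3=23  P4=13  P5=5
Turnaround (C−A): P0=2  P1=3  P2=12  P3=23  P4=3  P5=2
Waiting times: P0=0, P1=0, P2=5, P3=17, P4=0, P5=0
Average waiting = (0+0+5+17+0+0) / 6 = 22/6 = 3.67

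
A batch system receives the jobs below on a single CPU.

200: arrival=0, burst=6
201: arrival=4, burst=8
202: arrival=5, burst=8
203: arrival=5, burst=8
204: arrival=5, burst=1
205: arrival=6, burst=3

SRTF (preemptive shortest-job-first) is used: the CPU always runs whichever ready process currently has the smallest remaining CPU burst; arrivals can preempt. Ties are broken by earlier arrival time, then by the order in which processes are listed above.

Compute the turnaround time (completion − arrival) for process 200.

6

Schedule: | 200 0-6 | 204 6-7 | 205 7-10 | 201 10-18 | 202 18-26 | 203 26-34 |
Completion: 200=6  201=18  202=26  203=34  204=7  205=10
Turnaround(200) = completion − arrival = 6 − 0 = 6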